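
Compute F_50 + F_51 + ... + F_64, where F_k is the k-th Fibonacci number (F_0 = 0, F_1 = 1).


Use the identity sum_{k=0}^{N} F_k = F_{N+2} - 1 (which follows from F_{k+2} - F_{k+1} = F_k). Then
sum_{k=50}^{64} F_k = (F_{66} - 1) - (F_{51} - 1) = F_{66} - F_{51}.
Computing: F_{66} = 27777890035288, F_{51} = 20365011074, so
Sum = 27777890035288 - 20365011074 = 27757525024214.

27757525024214


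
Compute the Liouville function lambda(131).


The Liouville function is lambda(k) = (-1)^Omega(k), where Omega(k) counts the prime factors of k with multiplicity.
Factoring: 131 = 131, so Omega(131) = 1.
lambda(131) = (-1)^1 = -1.

-1


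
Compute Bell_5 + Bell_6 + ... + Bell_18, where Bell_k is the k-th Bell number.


Recall Bell_k counts set partitions of a k-set (with Bell_0 = 1 by convention).
Bell_5 through Bell_18: 52, 203, 877, 4140, 21147, 115975, 678570, 4213597, 27644437, 190899322, 1382958545, 10480142147, 82864869804, 682076806159
Sum = 52 + 203 + 877 + 4140 + 21147 + 115975 + 678570 + 4213597 + 27644437 + 190899322 + 1382958545 + 10480142147 + 82864869804 + 682076806159 = 777028354975.

777028354975


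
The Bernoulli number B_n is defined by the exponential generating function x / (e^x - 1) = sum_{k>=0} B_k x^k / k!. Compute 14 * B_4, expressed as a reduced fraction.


Bernoulli numbers can also be computed recursively via B_0 = 1 and sum_{j=0}^{m} C(m+1, j) B_j = 0 for m >= 1. Odd-index Bernoulli numbers vanish for k >= 3.
Computing B_4 = -1/30, so 14 * B_4 = 14 * -1/30 = -7/15.

-7/15


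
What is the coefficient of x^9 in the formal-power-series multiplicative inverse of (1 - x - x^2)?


Let the inverse be f(x) = sum_{k>=0} a_k x^k. From f(x) * (1 - x - x^2) = 1 and matching coefficients:
 x^0: a_0 = 1.
 x^1: a_1 - a_0 = 0, so a_1 = 1.
 x^k (k >= 2): a_k - a_{k-1} - a_{k-2} = 0, i.e. a_k = a_{k-1} + a_{k-2}.
This is the Fibonacci-type recurrence shifted so that a_0 = a_1 = 1.
Iterating: a_0=1, a_1=1, a_2=2, a_3=3, a_4=5, a_5=8, a_6=13, a_7=21, a_8=34, a_9=55
a_9 = 55.

55


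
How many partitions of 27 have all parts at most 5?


Using the generating function (1-x)^(-1)(1-x^2)^(-1)...(1-x^5)^(-1),
the coefficient of x^27 counts these restricted partitions.
Result = 480

480


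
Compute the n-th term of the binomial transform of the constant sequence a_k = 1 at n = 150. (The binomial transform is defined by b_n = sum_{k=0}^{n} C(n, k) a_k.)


With a_k = 1 for all k, b_n = sum_{k=0}^{n} C(n, k) = 2^n by the binomial theorem.
For n = 150: 2^150 = 1427247692705959881058285969449495136382746624.

1427247692705959881058285969449495136382746624


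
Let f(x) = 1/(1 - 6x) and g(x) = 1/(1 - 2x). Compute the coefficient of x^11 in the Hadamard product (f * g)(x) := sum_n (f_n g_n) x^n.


f has coefficients f_k = 6^k and g has coefficients g_k = 2^k, so the Hadamard product has coefficient (f*g)_k = 6^k * 2^k = 12^k.
For k = 11: 12^11 = 743008370688.

743008370688


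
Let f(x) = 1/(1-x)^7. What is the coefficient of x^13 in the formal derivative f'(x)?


Differentiate: d/dx [ 1/(1-x)^r ] = r / (1-x)^(r+1).
Here r = 7, so f'(x) = 7 / (1-x)^8.
The expansion of 1/(1-x)^(r+1) has coefficient of x^n equal to C(n+r, r).
So the coefficient of x^13 in f'(x) is
7 * C(20, 7) = 7 * 77520 = 542640

542640


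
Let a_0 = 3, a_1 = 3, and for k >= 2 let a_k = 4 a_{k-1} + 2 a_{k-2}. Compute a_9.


Iterating the recurrence forward:
a_0 = 3
a_1 = 3
a_2 = 4*3 + 2*3 = 18
a_3 = 4*18 + 2*3 = 78
a_4 = 4*78 + 2*18 = 348
a_5 = 4*348 + 2*78 = 1548
a_6 = 4*1548 + 2*348 = 6888
a_7 = 4*6888 + 2*1548 = 30648
a_8 = 4*30648 + 2*6888 = 136368
a_9 = 4*136368 + 2*30648 = 606768
So a_9 = 606768.

606768


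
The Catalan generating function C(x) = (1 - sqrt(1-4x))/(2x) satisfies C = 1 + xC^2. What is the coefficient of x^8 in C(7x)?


Substituting x -> 7x scales the n-th coefficient by 7^n, so [x^8] C(7x) = 7^8 * C_8.
C_8 = C(2*8, 8)/(9) = 12870/9 = 1430.
So 7^8 * 1430 = 5764801 * 1430 = 8243665430.

8243665430


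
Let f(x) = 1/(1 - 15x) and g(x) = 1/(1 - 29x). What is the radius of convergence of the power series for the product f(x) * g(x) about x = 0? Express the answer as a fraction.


The radius of 1/(1 - 15x) is 1/15 (nearest singularity at x = 1/15), and the radius of 1/(1 - 29x) is 1/29.
The product f(x)*g(x) = 1/((1 - 15x)(1 - 29x)) has singularities at both 1/15 and 1/29, so its radius of convergence is the distance to the nearest one:
min(1/15, 1/29) = 1/29.

1/29


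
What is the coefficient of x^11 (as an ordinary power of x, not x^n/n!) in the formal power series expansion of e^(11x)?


The exponential series is e^y = sum_{k>=0} y^k / k!. Substituting y = 11x gives
e^(11x) = sum_{k>=0} 11^k x^k / k!.
So the coefficient of x^n is a^n/n! with a = 11, n = 11:
11^11 / 11! = 285311670611/39916800 = 25937424601/3628800

25937424601/3628800


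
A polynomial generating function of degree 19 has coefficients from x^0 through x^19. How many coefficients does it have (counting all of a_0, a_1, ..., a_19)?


A polynomial of degree 19 takes the form a_0 + a_1 x + ... + a_19 x^19.
The number of coefficients is 19 + 1 = 20.

20


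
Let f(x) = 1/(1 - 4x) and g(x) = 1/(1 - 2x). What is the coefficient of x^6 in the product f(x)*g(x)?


The coefficient of x^n in f*g is the Cauchy product: sum_{k=0}^{n} a^k * b^(n-k).
With a=4, b=2, n=6:
sum_{k=0}^{6} 4^k * 2^(6-k)
= 8128

8128


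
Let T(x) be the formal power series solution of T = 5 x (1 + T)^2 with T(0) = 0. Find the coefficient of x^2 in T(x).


Apply the Lagrange inversion formula: if T = 5 x * phi(T) with phi(t) = (1 + t)^2, then [x^n] T = 5^n * (1/n) [t^(n-1)] phi(t)^n = 5^n * (1/n) [t^(n-1)] (1 + t)^(2n) = 5^n * (1/n) C(2n, n-1).
Using the identity C(2n, n-1) = C(2n, n) * n / (n+1), the unscaled factor equals C(2n, n) / (n+1) = C_n, the n-th Catalan number.
For n = 2: C_2 = C(4, 2) / 3 = 6/3 = 2.
With the 5^2 = 25 factor, the coefficient is 25 * 2 = 50.

50


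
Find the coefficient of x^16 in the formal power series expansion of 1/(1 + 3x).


Write 1/(1 + c x) = 1/(1 - (-c) x) and apply the geometric-series identity
1/(1 - y) = sum_{k>=0} y^k to get 1/(1 + c x) = sum_{k>=0} (-c)^k x^k.
So the coefficient of x^k is (-c)^k = (-1)^k * c^k.
Here c = 3 and k = 16:
(-3)^16 = 1 * 43046721 = 43046721

43046721


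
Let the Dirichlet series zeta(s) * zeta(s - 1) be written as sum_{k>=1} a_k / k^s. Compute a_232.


Convolution gives a_k = sum_{d | k} d * 1 = sum_{d | k} d = sigma(k), the sum of positive divisors of k.
For k = 232, the divisors are 1, 2, 4, 8, 29, 58, 116, 232, so
sigma(232) = 1 + 2 + 4 + 8 + 29 + 58 + 116 + 232 = 450.

450


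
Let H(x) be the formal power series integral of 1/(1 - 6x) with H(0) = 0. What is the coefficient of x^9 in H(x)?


1/(1 - 6x) = sum_{k>=0} 6^k x^k. Integrating termwise with H(0) = 0:
H(x) = sum_{k>=0} 6^k x^(k+1) / (k+1) = sum_{m>=1} 6^(m-1) x^m / m.
For m = 9: 6^8/9 = 1679616/9 = 186624.

186624


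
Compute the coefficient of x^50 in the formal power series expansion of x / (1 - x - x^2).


Let f(x) = sum_{k>=0} a_k x^k. Multiplying f(x) * (1 - x - x^2) = x and matching coefficients gives a_0 = 0, a_1 = 1, and a_k = a_{k-1} + a_{k-2} for k >= 2. These are the Fibonacci numbers F_k.
Iterating from F_0 = 0, F_1 = 1:
F_0=0, F_1=1, F_2=1, F_3=2, F_4=3, F_5=5, F_6=8, F_7=13, F_8=21, F_9=34, ...
F_50 = 12586269025.

12586269025


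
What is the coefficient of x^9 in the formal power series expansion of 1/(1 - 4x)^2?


The general identity 1/(1 - c x)^r = sum_{k>=0} c^k C(k + r - 1, r - 1) x^k follows by substituting y = c x into 1/(1 - y)^r = sum_{k>=0} C(k + r - 1, r - 1) y^k.
For c = 4, r = 2, k = 9:
4^9 * C(10, 1) = 262144 * 10 = 2621440.

2621440


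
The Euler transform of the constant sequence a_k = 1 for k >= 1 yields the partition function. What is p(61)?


The Euler transform converts the sequence a_k = 1 into the number of integer partitions.
Using the recurrence or dynamic programming:
p(61) = 1121505

1121505


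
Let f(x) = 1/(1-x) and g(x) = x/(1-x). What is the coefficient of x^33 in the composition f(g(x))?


First simplify the composition: f(g(x)) = 1/(1 - x/(1-x)) = (1-x)/((1-x) - x) = (1-x)/(1-2x).
Now extract the coefficient. Write (1-x)/(1-2x) = 1/(1-2x) - x/(1-2x).
The coefficient of x^n in 1/(1-2x) is 2^n, and in x/(1-2x) is 2^(n-1) (for n >= 1).
So the coefficient of x^33 is 2^33 - 2^32 = 8589934592 - 4294967296 = 4294967296.

4294967296


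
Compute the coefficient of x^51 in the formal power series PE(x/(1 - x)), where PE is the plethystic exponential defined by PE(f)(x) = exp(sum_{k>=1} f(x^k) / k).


For f(x) = x/(1 - x) we have
sum_{k>=1} f(x^k) / k = sum_{k>=1} (1/k) * x^k / (1 - x^k) = sum_{k, m >= 1} x^(k m) / k,
which after exponentiating simplifies to
PE(x/(1 - x)) = prod_{k>=1} 1 / (1 - x^k).
This is the generating function for the partition function p(n), so the coefficient of x^51 is p(51).
Computing p(51) by dynamic programming over parts 1, 2, ..., 51: p(51) = 239943.

239943


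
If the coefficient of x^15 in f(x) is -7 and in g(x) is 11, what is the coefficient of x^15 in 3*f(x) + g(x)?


Scalar multiplication scales coefficients: 3 * -7 = -21.
Then add the g coefficient: -21 + 11
= -10

-10


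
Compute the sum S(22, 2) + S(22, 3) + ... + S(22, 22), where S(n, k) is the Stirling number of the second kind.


By definition, S(n, k) counts partitions of an n-set into exactly k nonempty blocks.
Computing row n = 22 for k = 2..22:
S(22, k): 2097151, 5228079450, 727778623825, 19137821912055, 163305339345225, 602762379967440, 1142399079991620, 1241963303533920, 835143799377954, 366282500870286, 108823356051137, 22496861868481, 3295165281331, 345615943200, 26046574004, 1404142047, 53374629, 1389850, 23485, 231, 1
Sum = 4506715738447322.

4506715738447322


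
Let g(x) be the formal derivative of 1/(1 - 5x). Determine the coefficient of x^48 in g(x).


Differentiate termwise: d/dx sum_{k>=0} 5^k x^k = sum_{k>=1} k 5^k x^(k-1) = sum_{j>=0} (j+1) 5^(j+1) x^j.
Equivalently, d/dx [1/(1 - 5x)] = 5/(1 - 5x)^2.
For j = 48: 49 * 5^49 = 49 * 17763568394002504646778106689453125 = 870414851306122727692127227783203125.

870414851306122727692127227783203125


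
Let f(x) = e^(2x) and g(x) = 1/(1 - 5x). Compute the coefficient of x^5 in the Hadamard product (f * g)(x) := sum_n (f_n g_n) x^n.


Expanding: f_k = 2^k/k! (from e^(2x)) and g_k = 5^k (from 1/(1 - 5x)). So the Hadamard coefficient (f * g)_k = 2^k 5^k / k! = (10)^k / k!.
For k = 5: 10^5/5! = 100000/120 = 2500/3.

2500/3


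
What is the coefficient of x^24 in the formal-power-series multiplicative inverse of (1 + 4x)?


The inverse is 1/(1 + 4x). Apply the geometric identity 1/(1 - y) = sum_{k>=0} y^k with y = -4x:
1/(1 + 4x) = sum_{k>=0} (-4)^k x^k.
So the coefficient of x^24 is (-4)^24 = 281474976710656.

281474976710656


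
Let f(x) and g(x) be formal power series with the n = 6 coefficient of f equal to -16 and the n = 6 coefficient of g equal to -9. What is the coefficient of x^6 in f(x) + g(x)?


Addition of formal power series is termwise.
The coefficient of x^6 in f + g = -16 + -9
= -25

-25


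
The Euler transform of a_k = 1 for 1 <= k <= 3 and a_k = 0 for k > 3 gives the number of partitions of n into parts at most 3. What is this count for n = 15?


Partitions of 15 into parts at most 3:
Using generating function (1-x)^(-1)(1-x^2)^(-1)(1-x^3)^(-1),
the coefficient of x^15 = 27

27


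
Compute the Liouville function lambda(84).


The Liouville function is lambda(k) = (-1)^Omega(k), where Omega(k) counts the prime factors of k with multiplicity.
Factoring: 84 = 2 * 2 * 3 * 7, so Omega(84) = 4.
lambda(84) = (-1)^4 = 1.

1


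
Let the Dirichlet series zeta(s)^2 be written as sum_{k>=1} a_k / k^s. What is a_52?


The Dirichlet convolution of the constant function 1 with itself gives (1 * 1)(k) = sum_{d | k} 1 = d(k), the number of positive divisors of k.
Since zeta(s) = sum_{k>=1} 1/k^s, we have zeta(s)^2 = sum_{k>=1} d(k)/k^s, so a_k = d(k).
For k = 52: the divisors are 1, 2, 4, 13, 26, 52.
Count = 6.

6


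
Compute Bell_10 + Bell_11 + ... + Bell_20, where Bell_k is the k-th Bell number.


Recall Bell_k counts set partitions of a k-set (with Bell_0 = 1 by convention).
Bell_10 through Bell_20: 115975, 678570, 4213597, 27644437, 190899322, 1382958545, 10480142147, 82864869804, 682076806159, 5832742205057, 51724158235372
Sum = 115975 + 678570 + 4213597 + 27644437 + 190899322 + 1382958545 + 10480142147 + 82864869804 + 682076806159 + 5832742205057 + 51724158235372 = 58333928768985.

58333928768985


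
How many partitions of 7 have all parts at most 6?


Using the generating function (1-x)^(-1)(1-x^2)^(-1)...(1-x^6)^(-1),
the coefficient of x^7 counts these restricted partitions.
Result = 14

14


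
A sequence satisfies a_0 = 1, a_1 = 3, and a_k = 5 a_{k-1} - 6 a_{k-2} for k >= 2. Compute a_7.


The characteristic equation is t^2 - 5 t + 6 = 0, with roots r_1 = 2 and r_2 = 3 (so c_1 = r_1 + r_2, c_2 = -r_1 r_2 as required).
One can use the closed form a_n = A r_1^n + B r_2^n, but direct iteration is more reliable:
a_0 = 1, a_1 = 3, a_2 = 9, a_3 = 27, a_4 = 81, a_5 = 243, a_6 = 729, a_7 = 2187.
So a_7 = 2187.

2187


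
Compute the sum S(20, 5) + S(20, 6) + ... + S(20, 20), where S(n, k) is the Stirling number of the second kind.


By definition, S(n, k) counts partitions of an n-set into exactly k nonempty blocks.
Computing row n = 20 for k = 5..20:
S(20, k): 749206090500, 4306078895384, 11143554045652, 15170932662679, 12011282644725, 5917584964655, 1900842429486, 411016633391, 61068660380, 6302524580, 452329200, 22350954, 741285, 15675, 190, 1
Sum = 51678344988737.

51678344988737


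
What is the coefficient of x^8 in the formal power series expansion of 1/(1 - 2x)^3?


The general identity 1/(1 - c x)^r = sum_{k>=0} c^k C(k + r - 1, r - 1) x^k follows by substituting y = c x into 1/(1 - y)^r = sum_{k>=0} C(k + r - 1, r - 1) y^k.
For c = 2, r = 3, k = 8:
2^8 * C(10, 2) = 256 * 45 = 11520.

11520


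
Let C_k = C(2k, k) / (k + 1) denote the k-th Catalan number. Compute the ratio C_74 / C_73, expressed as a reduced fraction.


Using C_k = (2k)! / (k! (k+1)!), the ratio C_{k+1}/C_k simplifies to
C_{k+1}/C_k = [(2k+2)! / ((k+1)! (k+2)!)] * [k! (k+1)! / (2k)!]
 = (2k+2)(2k+1) / ((k+1)(k+2)) = 2(2k+1) / (k+2).
For k = 73: 2(2*73 + 1) / (73 + 2) = 294/75 = 98/25.

98/25


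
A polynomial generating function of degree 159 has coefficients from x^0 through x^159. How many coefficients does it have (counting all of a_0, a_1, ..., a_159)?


A polynomial of degree 159 takes the form a_0 + a_1 x + ... + a_159 x^159.
The number of coefficients is 159 + 1 = 160.

160


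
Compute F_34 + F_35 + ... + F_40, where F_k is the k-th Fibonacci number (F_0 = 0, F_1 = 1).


Use the identity sum_{k=0}^{N} F_k = F_{N+2} - 1 (which follows from F_{k+2} - F_{k+1} = F_k). Then
sum_{k=34}^{40} F_k = (F_{42} - 1) - (F_{35} - 1) = F_{42} - F_{35}.
Computing: F_{42} = 267914296, F_{35} = 9227465, so
Sum = 267914296 - 9227465 = 258686831.

258686831


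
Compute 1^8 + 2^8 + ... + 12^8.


This power sum has a closed form given by Faulhaber's formula
sum_{k=1}^{m} k^p = (1 / (p + 1)) * sum_{j=0}^{p} C(p + 1, j) B_j m^(p + 1 - j),
but for small m direct computation is fastest:
1 + 256 + 6561 + 65536 + 390625 + 1679616 + 5764801 + 16777216 + 43046721 + 100000000 + 214358881 + 429981696 = 812071910.

812071910


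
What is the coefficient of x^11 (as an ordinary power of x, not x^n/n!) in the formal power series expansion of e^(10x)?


The exponential series is e^y = sum_{k>=0} y^k / k!. Substituting y = 10x gives
e^(10x) = sum_{k>=0} 10^k x^k / k!.
So the coefficient of x^n is a^n/n! with a = 10, n = 11:
10^11 / 11! = 100000000000/39916800 = 15625000/6237

15625000/6237


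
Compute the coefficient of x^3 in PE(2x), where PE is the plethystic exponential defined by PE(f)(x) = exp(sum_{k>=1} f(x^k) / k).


With f(x) = 2x, the exponent is sum_{k>=1} 2 x^k / k = 2 * (-ln(1 - x)). Exponentiating:
PE(2x) = exp(-2 ln(1 - x)) = 1/(1 - x)^2.
By the negative binomial expansion, [x^n] 1/(1 - x)^2 = C(n + 1, 1).
For n = 3: C(4, 1) = 4.

4


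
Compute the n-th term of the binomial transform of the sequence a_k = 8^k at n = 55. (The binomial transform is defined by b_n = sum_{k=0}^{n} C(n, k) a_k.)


With a_k = 8^k, b_n = sum_{k=0}^{n} C(n, k) 8^k = (1 + 8)^n by the binomial theorem.
For n = 55: (1 + 8)^55 = 9^55 = 30432527221704537086371993251530170531786747066637049.

30432527221704537086371993251530170531786747066637049


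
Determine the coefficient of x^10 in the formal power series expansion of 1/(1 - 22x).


The geometric series identity gives 1/(1 - c x) = sum_{k>=0} c^k x^k, so the coefficient of x^k is c^k.
Here c = 22 and k = 10.
Computing: 22^10 = 26559922791424

26559922791424


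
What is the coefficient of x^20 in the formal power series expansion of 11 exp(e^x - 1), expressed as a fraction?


exp(e^x - 1) is the exponential generating function for the Bell numbers Bell_k: exp(e^x - 1) = sum_{k>=0} Bell_k x^k / k!.
So the coefficient of x^20 in 11 exp(e^x - 1) is 11 Bell_20 / 20!.
Computing: Bell_20 = 51724158235372 and 20! = 2432902008176640000, giving
11 * 51724158235372/2432902008176640000 = 263898766507/1128433213440000.

263898766507/1128433213440000


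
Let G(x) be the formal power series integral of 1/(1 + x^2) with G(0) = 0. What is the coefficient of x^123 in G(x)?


1/(1 + x^2) = sum_{j>=0} (-1)^j x^(2j). Integrating termwise with G(0) = 0:
G(x) = sum_{j>=0} (-1)^j x^(2j+1) / (2j+1) = arctan(x).
Only odd powers are nonzero. For x^123 write 123 = 2*61 + 1, giving
(-1)^61 / 123 = -1/123 = -1/123.

-1/123


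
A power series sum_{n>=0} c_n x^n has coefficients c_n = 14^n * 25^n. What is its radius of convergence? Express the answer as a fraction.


By the root test (Cauchy-Hadamard), the radius is R = 1 / limsup_n |c_n|^(1/n).
Here |c_n|^(1/n) = (14^n * 25^n)^(1/n) = 14 * 25 = 350 for all n.
So R = 1/350 = 1/350.

1/350


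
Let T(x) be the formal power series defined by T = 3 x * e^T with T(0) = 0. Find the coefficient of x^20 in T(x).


Apply the Lagrange inversion formula: if T = 3 x * phi(T) with phi(t) = e^t, then
[x^n] T = 3^n * (1/n) [t^(n-1)] phi(t)^n = 3^n * (1/n) [t^(n-1)] e^(n t) = 3^n * (1/n) * n^(n-1) / (n-1)! = 3^n * n^(n-1) / n!.
When c = 1 this is the Cayley count of rooted labeled trees on n vertices, divided by n!.
For n = 20: 3^20 * 20^19 / 20! = 3486784401 * 5242880000000000000000000/2432902008176640000 = 17006112000000000000000/2263261.

17006112000000000000000/2263261


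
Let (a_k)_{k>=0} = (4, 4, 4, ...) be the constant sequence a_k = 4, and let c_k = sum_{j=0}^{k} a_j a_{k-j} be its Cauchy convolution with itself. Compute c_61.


Since a_j = 4 for all j >= 0, the convolution sum becomes
c_k = sum_{j=0}^{k} 4 * 4 = 16 * (k + 1).
Equivalently, the generating function of (a_k) is 4/(1 - x) and its square is 16/(1 - x)^2 = sum_{k>=0} 16(k + 1) x^k.
For k = 61: 16 * 62 = 992.

992


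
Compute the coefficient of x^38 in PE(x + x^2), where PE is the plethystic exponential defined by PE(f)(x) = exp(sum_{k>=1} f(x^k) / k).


With f(x) = x + x^2, the exponent is sum_{k>=1} (x^k + x^(2k)) / k = -ln(1 - x) - ln(1 - x^2). Exponentiating:
PE(x + x^2) = 1 / ((1 - x)(1 - x^2)).
This is the generating function for partitions of n into parts of size 1 or 2. The number of 2's can be any j in 0..19, and the rest are 1's, so
[x^38] = floor(38/2) + 1 = 20.

20


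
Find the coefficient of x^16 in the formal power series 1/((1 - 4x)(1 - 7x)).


By partial fractions or Cauchy convolution:
The coefficient equals sum_{k=0}^{16} 4^k * 7^(16-k).
= 77537778039341

77537778039341


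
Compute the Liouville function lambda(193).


The Liouville function is lambda(k) = (-1)^Omega(k), where Omega(k) counts the prime factors of k with multiplicity.
Factoring: 193 = 193, so Omega(193) = 1.
lambda(193) = (-1)^1 = -1.

-1


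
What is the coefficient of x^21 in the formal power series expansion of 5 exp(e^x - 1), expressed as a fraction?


exp(e^x - 1) is the exponential generating function for the Bell numbers Bell_k: exp(e^x - 1) = sum_{k>=0} Bell_k x^k / k!.
So the coefficient of x^21 in 5 exp(e^x - 1) is 5 Bell_21 / 21!.
Computing: Bell_21 = 474869816156751 and 21! = 51090942171709440000, giving
5 * 474869816156751/51090942171709440000 = 158289938718917/3406062811447296000.

158289938718917/3406062811447296000


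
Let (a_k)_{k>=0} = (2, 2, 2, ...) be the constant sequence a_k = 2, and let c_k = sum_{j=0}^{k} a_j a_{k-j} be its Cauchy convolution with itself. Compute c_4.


Since a_j = 2 for all j >= 0, the convolution sum becomes
c_k = sum_{j=0}^{k} 2 * 2 = 4 * (k + 1).
Equivalently, the generating function of (a_k) is 2/(1 - x) and its square is 4/(1 - x)^2 = sum_{k>=0} 4(k + 1) x^k.
For k = 4: 4 * 5 = 20.

20


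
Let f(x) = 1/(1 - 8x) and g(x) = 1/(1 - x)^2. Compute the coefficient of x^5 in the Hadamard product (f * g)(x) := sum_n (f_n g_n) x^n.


f has coefficients f_k = 8^k. For g = 1/(1 - x)^2 the coefficient is g_k = C(k + 1, 1) = k + 1. The Hadamard coefficient is (f * g)_k = 8^k * (k + 1).
For k = 5: 8^5 * 6 = 32768 * 6 = 196608.

196608


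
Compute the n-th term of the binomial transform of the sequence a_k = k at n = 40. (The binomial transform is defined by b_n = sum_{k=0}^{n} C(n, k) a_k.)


With a_k = k, b_n = sum_{k=0}^{n} C(n, k) k. Using k * C(n, k) = n * C(n-1, k-1) gives b_n = n * sum_{k>=1} C(n-1, k-1) = n * 2^(n-1).
For n = 40: 40 * 2^39 = 40 * 549755813888 = 21990232555520.

21990232555520


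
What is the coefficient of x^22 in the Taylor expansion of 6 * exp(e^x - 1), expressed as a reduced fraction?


exp(e^x - 1) = sum_{k>=0} Bell_k x^k / k!, where Bell_k is the k-th Bell number.
So the coefficient of x^22 is 6 * Bell_22 / 22!.
Computing: Bell_22 = 4506715738447323 and 22! = 1124000727777607680000, giving
6 * 4506715738447323/1124000727777607680000 = 88366975263673/3673204992737280000.

88366975263673/3673204992737280000


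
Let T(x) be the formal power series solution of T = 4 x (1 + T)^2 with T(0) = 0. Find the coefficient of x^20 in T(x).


Apply the Lagrange inversion formula: if T = 4 x * phi(T) with phi(t) = (1 + t)^2, then [x^n] T = 4^n * (1/n) [t^(n-1)] phi(t)^n = 4^n * (1/n) [t^(n-1)] (1 + t)^(2n) = 4^n * (1/n) C(2n, n-1).
Using the identity C(2n, n-1) = C(2n, n) * n / (n+1), the unscaled factor equals C(2n, n) / (n+1) = C_n, the n-th Catalan number.
For n = 20: C_20 = C(40, 20) / 21 = 137846528820/21 = 6564120420.
With the 4^20 = 1099511627776 factor, the coefficient is 1099511627776 * 6564120420 = 7217326727911880785920.

7217326727911880785920


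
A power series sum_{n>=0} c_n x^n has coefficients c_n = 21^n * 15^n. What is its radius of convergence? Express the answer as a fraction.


By the root test (Cauchy-Hadamard), the radius is R = 1 / limsup_n |c_n|^(1/n).
Here |c_n|^(1/n) = (21^n * 15^n)^(1/n) = 21 * 15 = 315 for all n.
So R = 1/315 = 1/315.

1/315


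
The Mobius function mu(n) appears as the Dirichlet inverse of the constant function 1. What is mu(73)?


73 = 73 (all distinct primes).
mu(73) = (-1)^1 = -1

-1


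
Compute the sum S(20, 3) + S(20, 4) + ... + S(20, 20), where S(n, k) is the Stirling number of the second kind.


By definition, S(n, k) counts partitions of an n-set into exactly k nonempty blocks.
Computing row n = 20 for k = 3..20:
S(20, k): 580606446, 45232115901, 749206090500, 4306078895384, 11143554045652, 15170932662679, 12011282644725, 5917584964655, 1900842429486, 411016633391, 61068660380, 6302524580, 452329200, 22350954, 741285, 15675, 190, 1
Sum = 51724157711084.

51724157711084


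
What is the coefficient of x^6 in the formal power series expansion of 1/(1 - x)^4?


The expansion 1/(1 - x)^r = sum_{k>=0} C(k + r - 1, r - 1) x^k follows from the multiset / negative-binomial theorem (or from repeated differentiation of the geometric series).
For r = 4 and k = 6:
C(9, 3) = 362880 / (6 * 720) = 84.

84


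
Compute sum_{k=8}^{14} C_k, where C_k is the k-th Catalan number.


C_8 through C_14: 1430, 4862, 16796, 58786, 208012, 742900, 2674440
Sum = 1430 + 4862 + 16796 + 58786 + 208012 + 742900 + 2674440
= 3707226

3707226


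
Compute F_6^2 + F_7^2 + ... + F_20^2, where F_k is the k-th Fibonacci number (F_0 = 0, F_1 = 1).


There is a standard identity sum_{k=0}^{N} F_k^2 = F_N * F_{N+1} (proved inductively from the telescoping relation F_k^2 = F_k F_{k+1} - F_{k-1} F_k). Then
sum_{k=6}^{20} F_k^2 = F_20 F_21 - F_5 F_6.
Computing: F_20 = 6765, F_21 = 10946, F_5 = 5, F_6 = 8.
Sum = 6765 * 10946 - 5 * 8 = 74049650.

74049650


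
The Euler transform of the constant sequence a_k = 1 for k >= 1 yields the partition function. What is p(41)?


The Euler transform converts the sequence a_k = 1 into the number of integer partitions.
Using the recurrence or dynamic programming:
p(41) = 44583

44583


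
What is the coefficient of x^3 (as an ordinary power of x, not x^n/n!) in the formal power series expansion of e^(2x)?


The exponential series is e^y = sum_{k>=0} y^k / k!. Substituting y = 2x gives
e^(2x) = sum_{k>=0} 2^k x^k / k!.
So the coefficient of x^n is a^n/n! with a = 2, n = 3:
2^3 / 3! = 8/6 = 4/3

4/3


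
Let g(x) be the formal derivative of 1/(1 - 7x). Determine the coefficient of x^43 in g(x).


Differentiate termwise: d/dx sum_{k>=0} 7^k x^k = sum_{k>=1} k 7^k x^(k-1) = sum_{j>=0} (j+1) 7^(j+1) x^j.
Equivalently, d/dx [1/(1 - 7x)] = 7/(1 - 7x)^2.
For j = 43: 44 * 7^44 = 44 * 15286700631942576193765185769276826401 = 672614827805473352525668173848180361644.

672614827805473352525668173848180361644


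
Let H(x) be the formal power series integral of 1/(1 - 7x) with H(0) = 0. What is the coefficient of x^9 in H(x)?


1/(1 - 7x) = sum_{k>=0} 7^k x^k. Integrating termwise with H(0) = 0:
H(x) = sum_{k>=0} 7^k x^(k+1) / (k+1) = sum_{m>=1} 7^(m-1) x^m / m.
For m = 9: 7^8/9 = 5764801/9 = 5764801/9.

5764801/9


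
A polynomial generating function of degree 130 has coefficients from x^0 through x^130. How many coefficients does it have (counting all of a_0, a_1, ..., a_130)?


A polynomial of degree 130 takes the form a_0 + a_1 x + ... + a_130 x^130.
The number of coefficients is 130 + 1 = 131.

131


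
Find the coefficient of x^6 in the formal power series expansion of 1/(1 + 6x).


Write 1/(1 + c x) = 1/(1 - (-c) x) and apply the geometric-series identity
1/(1 - y) = sum_{k>=0} y^k to get 1/(1 + c x) = sum_{k>=0} (-c)^k x^k.
So the coefficient of x^k is (-c)^k = (-1)^k * c^k.
Here c = 6 and k = 6:
(-6)^6 = 1 * 46656 = 46656

46656


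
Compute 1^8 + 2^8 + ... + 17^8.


This power sum has a closed form given by Faulhaber's formula
sum_{k=1}^{m} k^p = (1 / (p + 1)) * sum_{j=0}^{p} C(p + 1, j) B_j m^(p + 1 - j),
but for small m direct computation is fastest:
1 + 256 + 6561 + 65536 + 390625 + 1679616 + 5764801 + 16777216 + 43046721 + 100000000 + 214358881 + 429981696 + 815730721 + 1475789056 + 2562890625 + 4294967296 + 6975757441 = 16937207049.

16937207049


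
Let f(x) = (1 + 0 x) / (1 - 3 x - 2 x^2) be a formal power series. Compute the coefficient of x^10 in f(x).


Write f(x) = sum_{k>=0} a_k x^k. Multiplying both sides by 1 - 3 x - 2 x^2 gives
(1 - 3 x - 2 x^2) sum_{k>=0} a_k x^k = 1 + 0 x.
Matching coefficients:
 x^0: a_0 = 1
 x^1: a_1 - 3 a_0 = 0  =>  a_1 = 3*1 + 0 = 3
 x^k (k >= 2): a_k = 3 a_{k-1} + 2 a_{k-2}.
Iterating: a_2 = 11, a_3 = 39, a_4 = 139, a_5 = 495, a_6 = 1763, a_7 = 6279, a_8 = 22363, a_9 = 79647, a_10 = 283667.
So the coefficient of x^10 is 283667.

283667


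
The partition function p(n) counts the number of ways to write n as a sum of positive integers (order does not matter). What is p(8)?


Using the generating function prod_{k>=1} 1/(1-x^k), we compute p(8).
By dynamic programming over parts 1 through 8:
p(8) = 22

22


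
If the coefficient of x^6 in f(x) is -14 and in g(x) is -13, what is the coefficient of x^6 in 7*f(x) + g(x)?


Scalar multiplication scales coefficients: 7 * -14 = -98.
Then add the g coefficient: -98 + -13
= -111

-111


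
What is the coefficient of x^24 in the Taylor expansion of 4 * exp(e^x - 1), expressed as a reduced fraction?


exp(e^x - 1) = sum_{k>=0} Bell_k x^k / k!, where Bell_k is the k-th Bell number.
So the coefficient of x^24 is 4 * Bell_24 / 24!.
Computing: Bell_24 = 445958869294805289 and 24! = 620448401733239439360000, giving
4 * 445958869294805289/620448401733239439360000 = 148652956431601763/51704033477769953280000.

148652956431601763/51704033477769953280000


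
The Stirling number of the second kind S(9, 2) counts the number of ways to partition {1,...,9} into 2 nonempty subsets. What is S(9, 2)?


Using the explicit formula S(n,k) = (1/k!) sum_{j=0}^{k} (-1)^(k-j) C(k,j) j^n:
S(9, 2) = 255
Equivalently, S(n,k) is n! times the coefficient of x^n in the EGF (e^x - 1)^k / k!.

255


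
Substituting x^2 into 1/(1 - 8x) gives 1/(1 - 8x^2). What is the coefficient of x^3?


Since 1/(1 - 8x^2) only has even powers of x,
the coefficient of x^3 (odd) is 0.

0


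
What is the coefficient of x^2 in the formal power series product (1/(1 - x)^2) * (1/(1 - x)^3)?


Combine the factors: (1/(1 - x)^2) * (1/(1 - x)^3) = 1/(1 - x)^5.
Then use 1/(1 - x)^r = sum_{k>=0} C(k + r - 1, r - 1) x^k with r = 5 and k = 2:
C(6, 4) = 15.

15


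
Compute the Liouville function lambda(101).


The Liouville function is lambda(k) = (-1)^Omega(k), where Omega(k) counts the prime factors of k with multiplicity.
Factoring: 101 = 101, so Omega(101) = 1.
lambda(101) = (-1)^1 = -1.

-1


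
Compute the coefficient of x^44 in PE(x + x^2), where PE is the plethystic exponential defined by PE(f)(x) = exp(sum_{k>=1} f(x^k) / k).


With f(x) = x + x^2, the exponent is sum_{k>=1} (x^k + x^(2k)) / k = -ln(1 - x) - ln(1 - x^2). Exponentiating:
PE(x + x^2) = 1 / ((1 - x)(1 - x^2)).
This is the generating function for partitions of n into parts of size 1 or 2. The number of 2's can be any j in 0..22, and the rest are 1's, so
[x^44] = floor(44/2) + 1 = 23.

23


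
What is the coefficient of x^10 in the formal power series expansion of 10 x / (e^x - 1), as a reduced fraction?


The exponential generating function for Bernoulli numbers is
x / (e^x - 1) = sum_{k>=0} B_k x^k / k!.
So the coefficient of x^10 in 10 x / (e^x - 1) is 10 B_10 / 10!.
Computing: B_10 = 5/66, 10! = 3628800, giving
10 * 5/66 / 3628800 = 1/4790016.

1/4790016


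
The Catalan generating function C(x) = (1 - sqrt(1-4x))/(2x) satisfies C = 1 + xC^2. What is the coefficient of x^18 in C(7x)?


Substituting x -> 7x scales the n-th coefficient by 7^n, so [x^18] C(7x) = 7^18 * C_18.
C_18 = C(2*18, 18)/(19) = 9075135300/19 = 477638700.
So 7^18 * 477638700 = 1628413597910449 * 477638700 = 777793353968269576776300.

777793353968269576776300


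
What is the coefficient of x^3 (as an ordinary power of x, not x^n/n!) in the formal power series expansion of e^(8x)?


The exponential series is e^y = sum_{k>=0} y^k / k!. Substituting y = 8x gives
e^(8x) = sum_{k>=0} 8^k x^k / k!.
So the coefficient of x^n is a^n/n! with a = 8, n = 3:
8^3 / 3! = 512/6 = 256/3

256/3


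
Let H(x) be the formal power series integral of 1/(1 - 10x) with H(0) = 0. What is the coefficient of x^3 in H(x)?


1/(1 - 10x) = sum_{k>=0} 10^k x^k. Integrating termwise with H(0) = 0:
H(x) = sum_{k>=0} 10^k x^(k+1) / (k+1) = sum_{m>=1} 10^(m-1) x^m / m.
For m = 3: 10^2/3 = 100/3 = 100/3.

100/3


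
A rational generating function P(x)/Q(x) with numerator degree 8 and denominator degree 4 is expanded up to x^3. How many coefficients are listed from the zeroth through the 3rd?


Expanding up to x^3 gives the coefficients for x^0, x^1, ..., x^3.
That is 3 + 1 = 4 coefficients in total.

4


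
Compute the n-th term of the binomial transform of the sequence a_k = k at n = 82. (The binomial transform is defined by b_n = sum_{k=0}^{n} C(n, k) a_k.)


With a_k = k, b_n = sum_{k=0}^{n} C(n, k) k. Using k * C(n, k) = n * C(n-1, k-1) gives b_n = n * sum_{k>=1} C(n-1, k-1) = n * 2^(n-1).
For n = 82: 82 * 2^81 = 82 * 2417851639229258349412352 = 198263834416799184651812864.

198263834416799184651812864


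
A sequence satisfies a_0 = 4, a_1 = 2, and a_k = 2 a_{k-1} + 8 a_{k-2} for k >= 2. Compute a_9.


The characteristic equation is t^2 - 2 t - 8 = 0, with roots r_1 = 4 and r_2 = -2 (so c_1 = r_1 + r_2, c_2 = -r_1 r_2 as required).
One can use the closed form a_n = A r_1^n + B r_2^n, but direct iteration is more reliable:
a_0 = 4, a_1 = 2, a_2 = 36, a_3 = 88, a_4 = 464, a_5 = 1632, a_6 = 6976, a_7 = 27008, a_8 = 109824, a_9 = 435712.
So a_9 = 435712.

435712


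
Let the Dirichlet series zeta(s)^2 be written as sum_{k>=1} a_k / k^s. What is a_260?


The Dirichlet convolution of the constant function 1 with itself gives (1 * 1)(k) = sum_{d | k} 1 = d(k), the number of positive divisors of k.
Since zeta(s) = sum_{k>=1} 1/k^s, we have zeta(s)^2 = sum_{k>=1} d(k)/k^s, so a_k = d(k).
For k = 260: the divisors are 1, 2, 4, 5, 10, 13, 20, 26, 52, 65, 130, 260.
Count = 12.

12


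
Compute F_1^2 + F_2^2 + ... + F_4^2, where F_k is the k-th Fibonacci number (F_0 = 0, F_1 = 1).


There is a standard identity sum_{k=0}^{N} F_k^2 = F_N * F_{N+1} (proved inductively from the telescoping relation F_k^2 = F_k F_{k+1} - F_{k-1} F_k). Then
sum_{k=1}^{4} F_k^2 = F_4 F_5 - F_0 F_1.
Computing: F_4 = 3, F_5 = 5, F_0 = 0, F_1 = 1.
Sum = 3 * 5 - 0 * 1 = 15.

15


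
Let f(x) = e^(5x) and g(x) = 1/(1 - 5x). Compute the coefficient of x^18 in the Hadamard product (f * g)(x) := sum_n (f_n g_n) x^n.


Expanding: f_k = 5^k/k! (from e^(5x)) and g_k = 5^k (from 1/(1 - 5x)). So the Hadamard coefficient (f * g)_k = 5^k 5^k / k! = (25)^k / k!.
For k = 18: 25^18/18! = 14551915228366851806640625/6402373705728000 = 116415321826934814453125/51218989645824.

116415321826934814453125/51218989645824


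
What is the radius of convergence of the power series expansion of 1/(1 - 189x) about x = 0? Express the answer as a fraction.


Expanding 1/(1 - 189x) = sum_{k>=0} 189^k x^k, the series converges when |189x| < 1, i.e., |x| < 1/189.
So the radius of convergence is 1/189 = 1/189.

1/189


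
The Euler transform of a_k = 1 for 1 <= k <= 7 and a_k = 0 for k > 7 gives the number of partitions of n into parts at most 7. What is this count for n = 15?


Partitions of 15 into parts at most 7:
Using generating function (1-x)^(-1)(1-x^2)^(-1)...(1-x^7)^(-1),
the coefficient of x^15 = 131

131


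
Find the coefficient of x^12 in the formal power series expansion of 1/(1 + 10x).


Write 1/(1 + c x) = 1/(1 - (-c) x) and apply the geometric-series identity
1/(1 - y) = sum_{k>=0} y^k to get 1/(1 + c x) = sum_{k>=0} (-c)^k x^k.
So the coefficient of x^k is (-c)^k = (-1)^k * c^k.
Here c = 10 and k = 12:
(-10)^12 = 1 * 1000000000000 = 1000000000000

1000000000000


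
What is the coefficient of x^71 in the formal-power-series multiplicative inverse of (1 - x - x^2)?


Let the inverse be f(x) = sum_{k>=0} a_k x^k. From f(x) * (1 - x - x^2) = 1 and matching coefficients:
 x^0: a_0 = 1.
 x^1: a_1 - a_0 = 0, so a_1 = 1.
 x^k (k >= 2): a_k - a_{k-1} - a_{k-2} = 0, i.e. a_k = a_{k-1} + a_{k-2}.
This is the Fibonacci-type recurrence shifted so that a_0 = a_1 = 1.
Iterating: a_0=1, a_1=1, a_2=2, a_3=3, a_4=5, a_5=8, a_6=13, a_7=21, a_8=34, a_9=55, ...
a_71 = 498454011879264.

498454011879264


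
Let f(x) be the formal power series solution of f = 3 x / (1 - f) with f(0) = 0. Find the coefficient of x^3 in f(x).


Apply Lagrange inversion: f = 3 x * phi(f) with phi(t) = 1/(1 - t), so
[x^n] f = 3^n * (1/n) [t^(n-1)] phi(t)^n = 3^n * (1/n) [t^(n-1)] (1 - t)^(-n) = 3^n * (1/n) C(2n - 2, n - 1) = 3^n * C_{n-1}.
For n = 3: C_2 = C(4, 2) / 3 = 6/3 = 2.
With the 3^3 = 27 factor, the coefficient is 27 * 2 = 54.

54


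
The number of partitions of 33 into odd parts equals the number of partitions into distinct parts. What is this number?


Computing partitions of 33 into odd parts (1, 3, 5, ...):
Using the generating function prod_{k>=0} 1/(1-x^(2k+1)),
the count is 448

448


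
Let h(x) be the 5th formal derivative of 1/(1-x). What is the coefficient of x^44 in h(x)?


Differentiating 5 times: d^5/dx^5 [1/(1-x)] = 5!/(1-x)^6.
The expansion 1/(1-x)^6 = sum_{k>=0} C(k+5, 5) x^k, so the coefficient of x^n in 5!/(1-x)^6 is 5! * C(n+5, 5).
For n = 44: 120 * C(49, 5) = 120 * 1906884 = 228826080

228826080


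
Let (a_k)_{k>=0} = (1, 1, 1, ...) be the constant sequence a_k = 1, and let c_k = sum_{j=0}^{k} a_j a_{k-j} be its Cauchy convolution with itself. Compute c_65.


Since a_j = 1 for all j >= 0, the convolution sum becomes
c_k = sum_{j=0}^{k} 1 * 1 = 1 * (k + 1).
Equivalently, the generating function of (a_k) is 1/(1 - x) and its square is 1/(1 - x)^2 = sum_{k>=0} 1(k + 1) x^k.
For k = 65: 1 * 66 = 66.

66


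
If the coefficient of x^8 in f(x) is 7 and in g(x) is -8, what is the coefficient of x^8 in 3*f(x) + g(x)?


Scalar multiplication scales coefficients: 3 * 7 = 21.
Then add the g coefficient: 21 + -8
= 13

13


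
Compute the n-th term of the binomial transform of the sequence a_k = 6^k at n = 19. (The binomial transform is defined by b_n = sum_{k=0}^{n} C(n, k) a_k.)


With a_k = 6^k, b_n = sum_{k=0}^{n} C(n, k) 6^k = (1 + 6)^n by the binomial theorem.
For n = 19: (1 + 6)^19 = 7^19 = 11398895185373143.

11398895185373143


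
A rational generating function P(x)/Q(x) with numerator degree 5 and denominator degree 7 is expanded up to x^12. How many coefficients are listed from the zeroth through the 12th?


Expanding up to x^12 gives the coefficients for x^0, x^1, ..., x^12.
That is 12 + 1 = 13 coefficients in total.

13


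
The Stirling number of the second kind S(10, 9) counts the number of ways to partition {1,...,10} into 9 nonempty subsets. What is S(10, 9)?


Using the explicit formula S(n,k) = (1/k!) sum_{j=0}^{k} (-1)^(k-j) C(k,j) j^n:
S(10, 9) = 45
Equivalently, S(n,k) is n! times the coefficient of x^n in the EGF (e^x - 1)^k / k!.

45


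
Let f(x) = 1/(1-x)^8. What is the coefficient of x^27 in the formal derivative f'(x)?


Differentiate: d/dx [ 1/(1-x)^r ] = r / (1-x)^(r+1).
Here r = 8, so f'(x) = 8 / (1-x)^9.
The expansion of 1/(1-x)^(r+1) has coefficient of x^n equal to C(n+r, r).
So the coefficient of x^27 in f'(x) is
8 * C(35, 8) = 8 * 23535820 = 188286560

188286560


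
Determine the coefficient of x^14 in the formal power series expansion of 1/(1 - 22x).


The geometric series identity gives 1/(1 - c x) = sum_{k>=0} c^k x^k, so the coefficient of x^k is c^k.
Here c = 22 and k = 14.
Computing: 22^14 = 6221821273427820544

6221821273427820544


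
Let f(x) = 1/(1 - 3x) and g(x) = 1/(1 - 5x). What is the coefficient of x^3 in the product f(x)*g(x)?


The coefficient of x^n in f*g is the Cauchy product: sum_{k=0}^{n} a^k * b^(n-k).
With a=3, b=5, n=3:
sum_{k=0}^{3} 3^k * 5^(3-k)
= 272

272


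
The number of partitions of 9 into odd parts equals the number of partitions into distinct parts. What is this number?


Computing partitions of 9 into odd parts (1, 3, 5, ...):
Using the generating function prod_{k>=0} 1/(1-x^(2k+1)),
the count is 8

8


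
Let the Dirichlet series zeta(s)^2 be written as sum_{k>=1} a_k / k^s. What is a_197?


The Dirichlet convolution of the constant function 1 with itself gives (1 * 1)(k) = sum_{d | k} 1 = d(k), the number of positive divisors of k.
Since zeta(s) = sum_{k>=1} 1/k^s, we have zeta(s)^2 = sum_{k>=1} d(k)/k^s, so a_k = d(k).
For k = 197: the divisors are 1, 197.
Count = 2.

2


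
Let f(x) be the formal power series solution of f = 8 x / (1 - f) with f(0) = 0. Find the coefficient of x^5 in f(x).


Apply Lagrange inversion: f = 8 x * phi(f) with phi(t) = 1/(1 - t), so
[x^n] f = 8^n * (1/n) [t^(n-1)] phi(t)^n = 8^n * (1/n) [t^(n-1)] (1 - t)^(-n) = 8^n * (1/n) C(2n - 2, n - 1) = 8^n * C_{n-1}.
For n = 5: C_4 = C(8, 4) / 5 = 70/5 = 14.
With the 8^5 = 32768 factor, the coefficient is 32768 * 14 = 458752.

458752
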